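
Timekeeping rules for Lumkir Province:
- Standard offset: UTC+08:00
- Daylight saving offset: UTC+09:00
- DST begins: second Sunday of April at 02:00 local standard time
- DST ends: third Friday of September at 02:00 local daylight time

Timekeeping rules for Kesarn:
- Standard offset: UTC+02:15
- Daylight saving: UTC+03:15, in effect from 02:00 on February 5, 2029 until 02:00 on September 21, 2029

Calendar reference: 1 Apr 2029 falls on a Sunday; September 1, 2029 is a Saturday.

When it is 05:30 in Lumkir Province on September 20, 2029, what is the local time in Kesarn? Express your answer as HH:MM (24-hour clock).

23:45

1 April 2029 is a Sunday, so the first Sunday is April 1 and the second is April 8.
1 September 2029 is a Saturday, so the first Friday is September 7 and the third is September 21.
September 20, 2029 falls between 8 April and 21 September, so daylight saving is in effect and Lumkir Province is at UTC+09:00.
05:30 Lumkir Province − 9h = 20:30 UTC (rolling into the previous day, 19 September 2029).
At the standard offset (UTC+02:15), 20:30 UTC + 2h15m = 22:45 Kesarn standard time.
The standard-time date in Kesarn, September 19, 2029, lies within the daylight-saving period (5 February – 21 September), so Kesarn is on daylight time, UTC+03:15.
20:30 UTC + 3h15m = 23:45 Kesarn.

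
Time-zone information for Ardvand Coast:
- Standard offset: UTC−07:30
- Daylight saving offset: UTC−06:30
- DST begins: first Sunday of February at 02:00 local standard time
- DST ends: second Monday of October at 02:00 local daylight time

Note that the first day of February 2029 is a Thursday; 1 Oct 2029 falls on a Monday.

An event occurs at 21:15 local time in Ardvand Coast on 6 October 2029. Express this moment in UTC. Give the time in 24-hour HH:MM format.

03:45

1 February 2029 is a Thursday, so the first Sunday is February 4.
1 October 2029 is a Monday, so the first Monday is October 1 and the second is October 8.
6 October 2029 lies within the daylight-saving period (4 February – 8 October), so Ardvand Coast is on daylight time, UTC−06:30.
21:15 local + 6h30m = 03:45 UTC (rolling into the next day, 7 October 2029).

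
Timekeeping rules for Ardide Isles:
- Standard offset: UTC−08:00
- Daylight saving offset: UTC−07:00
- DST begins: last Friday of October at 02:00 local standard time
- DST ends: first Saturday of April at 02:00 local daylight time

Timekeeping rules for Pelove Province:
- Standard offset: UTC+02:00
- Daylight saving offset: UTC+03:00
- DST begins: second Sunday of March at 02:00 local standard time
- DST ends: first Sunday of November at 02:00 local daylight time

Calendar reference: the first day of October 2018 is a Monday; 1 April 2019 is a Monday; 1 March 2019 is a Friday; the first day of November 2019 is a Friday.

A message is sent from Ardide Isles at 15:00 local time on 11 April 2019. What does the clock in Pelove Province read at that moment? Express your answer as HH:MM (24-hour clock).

1 October 2018 is a Monday, so Fridays fall on 5, 12, 19, 26; the last is October 26.
1 April 2019 is a Monday, so the first Saturday is April 6.
11 April 2019 does not fall between 26 October 2018 and 6 April 2019, so daylight saving is not in effect and Ardide Isles is at UTC−08:00.
15:00 Ardide Isles + 8h = 23:00 UTC.
1 March 2019 is a Friday, so the first Sunday is March 3 and the second is March 10.
1 November 2019 is a Friday, so the first Sunday is November 3.
At the standard offset (UTC+02:00), 23:00 UTC + 2h = 01:00 Pelove Province standard time (rolling into the next day, 12 April 2019).
The standard-time date in Pelove Province, 12 April 2019, falls between 10 March and 3 November, so daylight saving is in effect and Pelove Province is at UTC+03:00.
23:00 UTC + 3h = 02:00 Pelove Province (rolling into the next day, 12 April 2019).

02:00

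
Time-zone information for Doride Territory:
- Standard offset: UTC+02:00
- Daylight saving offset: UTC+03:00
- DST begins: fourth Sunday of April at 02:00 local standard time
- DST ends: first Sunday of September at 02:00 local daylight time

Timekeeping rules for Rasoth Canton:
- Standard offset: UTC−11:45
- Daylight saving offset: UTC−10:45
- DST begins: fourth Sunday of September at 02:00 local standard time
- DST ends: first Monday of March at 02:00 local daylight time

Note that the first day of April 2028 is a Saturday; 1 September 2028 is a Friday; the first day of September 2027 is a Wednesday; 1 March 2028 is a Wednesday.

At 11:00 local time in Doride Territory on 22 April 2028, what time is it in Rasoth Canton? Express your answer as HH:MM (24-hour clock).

1 April 2028 is a Saturday, so the first Sunday is April 2 and the fourth is April 23.
1 September 2028 is a Friday, so the first Sunday is September 3.
22 April 2028 does not fall between 23 April and 3 September, so daylight saving is not in effect and Doride Territory is at UTC+02:00.
11:00 Doride Territory − 2h = 09:00 UTC.
1 September 2027 is a Wednesday, so the first Sunday is September 5 and the fourth is September 26.
1 March 2028 is a Wednesday, so the first Monday is March 6.
At the standard offset (UTC−11:45), 09:00 UTC − 11h45m = 21:15 Rasoth Canton standard time (rolling into the previous day, 21 April 2028).
Daylight saving runs 26 September 2027 – 6 March 2028; the standard-time date in Rasoth Canton, 21 April 2028, is outside that window, so Rasoth Canton is on standard time at UTC−11:45.
09:00 UTC − 11h45m = 21:15 Rasoth Canton (rolling into the previous day, 21 April 2028).

21:15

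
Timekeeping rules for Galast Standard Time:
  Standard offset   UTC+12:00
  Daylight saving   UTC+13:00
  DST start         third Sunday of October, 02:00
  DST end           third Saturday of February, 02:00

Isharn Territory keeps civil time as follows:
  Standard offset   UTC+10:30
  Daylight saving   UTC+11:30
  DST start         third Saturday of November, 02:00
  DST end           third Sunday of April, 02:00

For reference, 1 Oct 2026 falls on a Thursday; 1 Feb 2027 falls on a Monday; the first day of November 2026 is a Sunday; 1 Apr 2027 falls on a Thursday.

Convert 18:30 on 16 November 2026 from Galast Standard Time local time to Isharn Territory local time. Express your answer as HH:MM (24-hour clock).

1 October 2026 is a Thursday, so the first Sunday is October 4 and the third is October 18.
1 February 2027 is a Monday, so the first Saturday is February 6 and the third is February 20.
16 November 2026 falls between 18 October 2026 and 20 February 2027, so daylight saving is in effect and Galast Standard Time is at UTC+13:00.
18:30 Galast Standard Time − 13h = 05:30 UTC.
1 November 2026 is a Sunday, so the first Saturday is November 7 and the third is November 21.
1 April 2027 is a Thursday, so the first Sunday is April 4 and the third is April 18.
At the standard offset (UTC+10:30), 05:30 UTC + 10h30m = 16:00 Isharn Territory standard time.
The standard-time date in Isharn Territory, 16 November 2026, does not fall between 21 November 2026 and 18 April 2027, so daylight saving is not in effect and Isharn Territory is at UTC+10:30.
05:30 UTC + 10h30m = 16:00 Isharn Territory.

16:00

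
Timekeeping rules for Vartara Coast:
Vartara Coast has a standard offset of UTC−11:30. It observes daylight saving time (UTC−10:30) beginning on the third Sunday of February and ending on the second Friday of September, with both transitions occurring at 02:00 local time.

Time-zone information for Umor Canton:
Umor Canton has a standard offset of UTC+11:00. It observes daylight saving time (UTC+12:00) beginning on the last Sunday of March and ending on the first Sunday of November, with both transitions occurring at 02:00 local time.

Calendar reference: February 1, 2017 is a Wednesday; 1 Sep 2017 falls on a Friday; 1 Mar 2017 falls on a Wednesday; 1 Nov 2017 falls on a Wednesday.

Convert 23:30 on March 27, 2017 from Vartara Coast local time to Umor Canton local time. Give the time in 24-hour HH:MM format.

1 February 2017 is a Wednesday, so the first Sunday is February 5 and the third is February 19.
1 September 2017 is a Friday, so the first Friday is September 1 and the second is September 8.
Daylight saving runs 19 February – 8 September; March 27, 2017 is inside that window, so Vartara Coast is at UTC−10:30.
23:30 Vartara Coast + 10h30m = 10:00 UTC (rolling into the next day, 28 March 2017).
1 March 2017 is a Wednesday, so Sundays fall on 5, 12, 19, 26; the last is March 26.
1 November 2017 is a Wednesday, so the first Sunday is November 5.
At the standard offset (UTC+11:00), 10:00 UTC + 11h = 21:00 Umor Canton standard time.
The standard-time date in Umor Canton, March 28, 2017, falls between 26 March and 5 November, so daylight saving is in effect and Umor Canton is at UTC+12:00.
10:00 UTC + 12h = 22:00 Umor Canton.

22:00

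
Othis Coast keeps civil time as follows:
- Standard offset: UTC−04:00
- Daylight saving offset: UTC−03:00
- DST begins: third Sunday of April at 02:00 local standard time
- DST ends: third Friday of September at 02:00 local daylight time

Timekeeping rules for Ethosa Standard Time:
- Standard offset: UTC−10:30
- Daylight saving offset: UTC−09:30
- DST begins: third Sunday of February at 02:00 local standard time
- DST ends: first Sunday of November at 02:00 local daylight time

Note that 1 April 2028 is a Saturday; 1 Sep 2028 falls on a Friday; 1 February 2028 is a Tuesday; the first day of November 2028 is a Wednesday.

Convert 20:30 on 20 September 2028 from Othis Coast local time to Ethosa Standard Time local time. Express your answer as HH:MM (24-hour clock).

15:00

1 April 2028 is a Saturday, so the first Sunday is April 2 and the third is April 16.
1 September 2028 is a Friday, so the first Friday is September 1 and the third is September 15.
20 September 2028 is outside the daylight-saving period (16 April – 15 September), so Othis Coast is on standard time, UTC−04:00.
20:30 Othis Coast + 4h = 00:30 UTC (rolling into the next day, 21 September 2028).
1 February 2028 is a Tuesday, so the first Sunday is February 6 and the third is February 20.
1 November 2028 is a Wednesday, so the first Sunday is November 5.
At the standard offset (UTC−10:30), 00:30 UTC − 10h30m = 14:00 Ethosa Standard Time standard time (rolling into the previous day, 20 September 2028).
Daylight saving runs 20 February – 5 November; the standard-time date in Ethosa Standard Time, 20 September 2028, is inside that window, so Ethosa Standard Time is at UTC−09:30.
00:30 UTC − 9h30m = 15:00 Ethosa Standard Time (rolling into the previous day, 20 September 2028).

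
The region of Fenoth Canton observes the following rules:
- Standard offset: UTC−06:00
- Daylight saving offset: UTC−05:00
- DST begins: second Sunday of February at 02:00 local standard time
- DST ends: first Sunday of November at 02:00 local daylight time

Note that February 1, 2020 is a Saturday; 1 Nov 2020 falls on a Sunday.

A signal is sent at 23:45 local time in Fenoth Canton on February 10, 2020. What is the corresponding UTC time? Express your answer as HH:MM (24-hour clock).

1 February 2020 is a Saturday, so the first Sunday is February 2 and the second is February 9.
1 November 2020 is a Sunday, so the first Sunday is November 1.
February 10, 2020 falls between 9 February and 1 November, so daylight saving is in effect and Fenoth Canton is at UTC−05:00.
23:45 local + 5h = 04:45 UTC (rolling into the next day, 11 February 2020).

04:45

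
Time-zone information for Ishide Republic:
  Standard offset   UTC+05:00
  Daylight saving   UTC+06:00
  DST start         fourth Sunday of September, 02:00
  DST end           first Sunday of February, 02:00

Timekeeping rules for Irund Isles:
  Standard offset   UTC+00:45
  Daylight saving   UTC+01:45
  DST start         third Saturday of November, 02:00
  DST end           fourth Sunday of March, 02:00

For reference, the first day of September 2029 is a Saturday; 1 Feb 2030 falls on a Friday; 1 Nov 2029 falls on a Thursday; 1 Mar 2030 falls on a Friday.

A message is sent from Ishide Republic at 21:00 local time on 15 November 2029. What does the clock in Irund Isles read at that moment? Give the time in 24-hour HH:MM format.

15:45

1 September 2029 is a Saturday, so the first Sunday is September 2 and the fourth is September 23.
1 February 2030 is a Friday, so the first Sunday is February 3.
Daylight saving runs 23 September 2029 – 3 February 2030; 15 November 2029 is inside that window, so Ishide Republic is at UTC+06:00.
21:00 Ishide Republic − 6h = 15:00 UTC.
1 November 2029 is a Thursday, so the first Saturday is November 3 and the third is November 17.
1 March 2030 is a Friday, so the first Sunday is March 3 and the fourth is March 24.
At the standard offset (UTC+00:45), 15:00 UTC + 0h45m = 15:45 Irund Isles standard time.
The standard-time date in Irund Isles, 15 November 2029, is outside the daylight-saving period (17 November 2029 – 24 March 2030), so Irund Isles is on standard time, UTC+00:45.
15:00 UTC + 0h45m = 15:45 Irund Isles.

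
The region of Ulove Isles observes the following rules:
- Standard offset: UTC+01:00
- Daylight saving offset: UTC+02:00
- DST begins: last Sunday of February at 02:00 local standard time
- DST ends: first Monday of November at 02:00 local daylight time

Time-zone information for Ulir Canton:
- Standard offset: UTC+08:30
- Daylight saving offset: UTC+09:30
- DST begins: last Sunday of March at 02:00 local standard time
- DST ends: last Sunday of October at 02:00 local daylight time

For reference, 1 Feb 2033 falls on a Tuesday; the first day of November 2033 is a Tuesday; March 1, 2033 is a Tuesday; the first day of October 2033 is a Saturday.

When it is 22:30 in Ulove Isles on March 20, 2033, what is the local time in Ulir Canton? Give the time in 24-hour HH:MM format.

05:00

1 February 2033 is a Tuesday, so Sundays fall on 6, 13, 20, 27; the last is February 27.
1 November 2033 is a Tuesday, so the first Monday is November 7.
March 20, 2033 falls between 27 February and 7 November, so daylight saving is in effect and Ulove Isles is at UTC+02:00.
22:30 Ulove Isles − 2h = 20:30 UTC.
1 March 2033 is a Tuesday, so Sundays fall on 6, 13, 20, 27; the last is March 27.
1 October 2033 is a Saturday, so Sundays fall on 2, 9, 16, 23, 30; the last is October 30.
At the standard offset (UTC+08:30), 20:30 UTC + 8h30m = 05:00 Ulir Canton standard time (rolling into the next day, 21 March 2033).
The standard-time date in Ulir Canton, March 21, 2033, does not fall between 27 March and 30 October, so daylight saving is not in effect and Ulir Canton is at UTC+08:30.
20:30 UTC + 8h30m = 05:00 Ulir Canton (rolling into the next day, 21 March 2033).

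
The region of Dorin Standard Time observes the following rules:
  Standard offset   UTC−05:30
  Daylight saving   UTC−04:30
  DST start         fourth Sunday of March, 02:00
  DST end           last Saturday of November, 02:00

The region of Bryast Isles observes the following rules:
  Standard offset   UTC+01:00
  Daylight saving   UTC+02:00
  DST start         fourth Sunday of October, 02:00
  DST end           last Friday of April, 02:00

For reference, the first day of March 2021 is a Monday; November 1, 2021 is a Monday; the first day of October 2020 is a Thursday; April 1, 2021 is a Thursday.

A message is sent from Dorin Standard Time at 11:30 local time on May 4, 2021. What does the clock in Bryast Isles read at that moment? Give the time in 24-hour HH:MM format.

1 March 2021 is a Monday, so the first Sunday is March 7 and the fourth is March 28.
1 November 2021 is a Monday, so Saturdays fall on 6, 13, 20, 27; the last is November 27.
May 4, 2021 falls between 28 March and 27 November, so daylight saving is in effect and Dorin Standard Time is at UTC−04:30.
11:30 Dorin Standard Time + 4h30m = 16:00 UTC.
1 October 2020 is a Thursday, so the first Sunday is October 4 and the fourth is October 25.
1 April 2021 is a Thursday, so Fridays fall on 2, 9, 16, 23, 30; the last is April 30.
At the standard offset (UTC+01:00), 16:00 UTC + 1h = 17:00 Bryast Isles standard time.
Daylight saving runs 25 October 2020 – 30 April 2021; the standard-time date in Bryast Isles, May 4, 2021, is outside that window, so Bryast Isles is on standard time at UTC+01:00.
16:00 UTC + 1h = 17:00 Bryast Isles.

17:00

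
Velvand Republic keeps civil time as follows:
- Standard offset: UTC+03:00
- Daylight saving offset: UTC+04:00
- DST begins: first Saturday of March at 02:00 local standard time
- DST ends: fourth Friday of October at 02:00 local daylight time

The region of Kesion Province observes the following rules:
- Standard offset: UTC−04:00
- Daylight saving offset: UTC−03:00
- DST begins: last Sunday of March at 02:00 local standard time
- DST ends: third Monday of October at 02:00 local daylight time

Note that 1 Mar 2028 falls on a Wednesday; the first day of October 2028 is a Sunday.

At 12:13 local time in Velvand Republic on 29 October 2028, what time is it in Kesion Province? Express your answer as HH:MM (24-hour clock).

05:13

1 March 2028 is a Wednesday, so the first Saturday is March 4.
1 October 2028 is a Sunday, so the first Friday is October 6 and the fourth is October 27.
29 October 2028 does not fall between 4 March and 27 October, so daylight saving is not in effect and Velvand Republic is at UTC+03:00.
12:13 Velvand Republic − 3h = 09:13 UTC.
1 March 2028 is a Wednesday, so Sundays fall on 5, 12, 19, 26; the last is March 26.
1 October 2028 is a Sunday, so the first Monday is October 2 and the third is October 16.
At the standard offset (UTC−04:00), 09:13 UTC − 4h = 05:13 Kesion Province standard time.
Daylight saving runs 26 March – 16 October; the standard-time date in Kesion Province, 29 October 2028, is outside that window, so Kesion Province is on standard time at UTC−04:00.
09:13 UTC − 4h = 05:13 Kesion Province.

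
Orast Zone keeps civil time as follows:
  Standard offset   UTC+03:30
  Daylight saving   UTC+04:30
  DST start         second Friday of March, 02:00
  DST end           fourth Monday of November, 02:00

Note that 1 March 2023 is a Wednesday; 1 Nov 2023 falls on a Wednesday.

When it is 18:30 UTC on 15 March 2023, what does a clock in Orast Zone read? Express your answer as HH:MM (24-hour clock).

1 March 2023 is a Wednesday, so the first Friday is March 3 and the second is March 10.
1 November 2023 is a Wednesday, so the first Monday is November 6 and the fourth is November 27.
At the standard offset (UTC+03:30), 18:30 UTC + 3h30m = 22:00 Orast Zone standard time.
Daylight saving runs 10 March – 27 November; the standard-time date in Orast Zone, 15 March 2023, is inside that window, so Orast Zone is at UTC+04:30.
18:30 UTC + 4h30m = 23:00 local.

23:00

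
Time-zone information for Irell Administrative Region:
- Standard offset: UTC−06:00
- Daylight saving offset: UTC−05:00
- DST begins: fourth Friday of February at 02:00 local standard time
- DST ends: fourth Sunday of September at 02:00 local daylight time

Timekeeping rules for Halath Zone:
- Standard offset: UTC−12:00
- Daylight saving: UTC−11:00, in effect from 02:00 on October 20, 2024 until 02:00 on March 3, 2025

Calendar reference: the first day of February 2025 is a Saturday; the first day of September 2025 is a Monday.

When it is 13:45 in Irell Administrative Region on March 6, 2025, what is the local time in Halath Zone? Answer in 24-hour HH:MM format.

1 February 2025 is a Saturday, so the first Friday is February 7 and the fourth is February 28.
1 September 2025 is a Monday, so the first Sunday is September 7 and the fourth is September 28.
Daylight saving runs 28 February – 28 September; March 6, 2025 is inside that window, so Irell Administrative Region is at UTC−05:00.
13:45 Irell Administrative Region + 5h = 18:45 UTC.
At the standard offset (UTC−12:00), 18:45 UTC − 12h = 06:45 Halath Zone standard time.
The standard-time date in Halath Zone, March 6, 2025, does not fall between 20 October 2024 and 3 March 2025, so daylight saving is not in effect and Halath Zone is at UTC−12:00.
18:45 UTC − 12h = 06:45 Halath Zone.

06:45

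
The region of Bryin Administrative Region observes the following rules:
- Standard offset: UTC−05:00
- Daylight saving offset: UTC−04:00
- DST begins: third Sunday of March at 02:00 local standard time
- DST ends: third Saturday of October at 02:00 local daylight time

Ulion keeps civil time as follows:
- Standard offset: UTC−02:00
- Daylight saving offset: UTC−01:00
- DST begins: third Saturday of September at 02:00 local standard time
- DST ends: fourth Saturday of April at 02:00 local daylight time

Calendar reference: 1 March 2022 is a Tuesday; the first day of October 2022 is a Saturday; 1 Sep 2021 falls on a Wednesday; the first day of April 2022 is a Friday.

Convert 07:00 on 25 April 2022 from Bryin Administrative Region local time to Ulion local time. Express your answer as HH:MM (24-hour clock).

09:00

1 March 2022 is a Tuesday, so the first Sunday is March 6 and the third is March 20.
1 October 2022 is a Saturday, so the first Saturday is October 1 and the third is October 15.
Daylight saving runs 20 March – 15 October; 25 April 2022 is inside that window, so Bryin Administrative Region is at UTC−04:00.
07:00 Bryin Administrative Region + 4h = 11:00 UTC.
1 September 2021 is a Wednesday, so the first Saturday is September 4 and the third is September 18.
1 April 2022 is a Friday, so the first Saturday is April 2 and the fourth is April 23.
At the standard offset (UTC−02:00), 11:00 UTC − 2h = 09:00 Ulion standard time.
Daylight saving runs 18 September 2021 – 23 April 2022; the standard-time date in Ulion, 25 April 2022, is outside that window, so Ulion is on standard time at UTC−02:00.
11:00 UTC − 2h = 09:00 Ulion.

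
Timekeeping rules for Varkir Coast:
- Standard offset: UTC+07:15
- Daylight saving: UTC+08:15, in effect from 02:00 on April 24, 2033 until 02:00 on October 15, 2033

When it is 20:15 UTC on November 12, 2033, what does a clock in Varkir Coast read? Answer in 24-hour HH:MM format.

At the standard offset (UTC+07:15), 20:15 UTC + 7h15m = 03:30 Varkir Coast standard time (rolling into the next day, 13 November 2033).
Daylight saving runs 24 April – 15 October; the standard-time date in Varkir Coast, November 13, 2033, is outside that window, so Varkir Coast is on standard time at UTC+07:15.
20:15 UTC + 7h15m = 03:30 local (rolling into the next day, 13 November 2033).

03:30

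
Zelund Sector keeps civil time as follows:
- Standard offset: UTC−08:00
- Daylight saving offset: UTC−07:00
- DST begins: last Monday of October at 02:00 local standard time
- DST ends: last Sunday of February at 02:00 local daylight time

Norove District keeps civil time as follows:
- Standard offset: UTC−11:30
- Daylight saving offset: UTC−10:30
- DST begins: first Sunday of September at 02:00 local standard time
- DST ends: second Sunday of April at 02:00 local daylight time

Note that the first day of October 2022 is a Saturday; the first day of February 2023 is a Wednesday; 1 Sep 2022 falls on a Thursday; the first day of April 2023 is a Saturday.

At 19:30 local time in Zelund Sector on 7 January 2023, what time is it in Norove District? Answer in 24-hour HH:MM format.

1 October 2022 is a Saturday, so Mondays fall on 3, 10, 17, 24, 31; the last is October 31.
1 February 2023 is a Wednesday, so Sundays fall on 5, 12, 19, 26; the last is February 26.
7 January 2023 lies within the daylight-saving period (31 October 2022 – 26 February 2023), so Zelund Sector is on daylight time, UTC−07:00.
19:30 Zelund Sector + 7h = 02:30 UTC (rolling into the next day, 8 January 2023).
1 September 2022 is a Thursday, so the first Sunday is September 4.
1 April 2023 is a Saturday, so the first Sunday is April 2 and the second is April 9.
At the standard offset (UTC−11:30), 02:30 UTC − 11h30m = 15:00 Norove District standard time (rolling into the previous day, 7 January 2023).
The standard-time date in Norove District, 7 January 2023, falls between 4 September 2022 and 9 April 2023, so daylight saving is in effect and Norove District is at UTC−10:30.
02:30 UTC − 10h30m = 16:00 Norove District (rolling into the previous day, 7 January 2023).

16:00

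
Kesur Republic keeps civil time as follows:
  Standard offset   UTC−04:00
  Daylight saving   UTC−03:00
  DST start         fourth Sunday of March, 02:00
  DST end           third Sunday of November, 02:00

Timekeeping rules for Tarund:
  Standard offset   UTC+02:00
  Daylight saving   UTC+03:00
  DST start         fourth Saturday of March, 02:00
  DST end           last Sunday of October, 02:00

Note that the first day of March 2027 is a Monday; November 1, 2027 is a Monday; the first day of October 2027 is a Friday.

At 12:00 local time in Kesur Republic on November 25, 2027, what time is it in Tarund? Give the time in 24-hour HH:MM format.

1 March 2027 is a Monday, so the first Sunday is March 7 and the fourth is March 28.
1 November 2027 is a Monday, so the first Sunday is November 7 and the third is November 21.
November 25, 2027 is outside the daylight-saving period (28 March – 21 November), so Kesur Republic is on standard time, UTC−04:00.
12:00 Kesur Republic + 4h = 16:00 UTC.
1 March 2027 is a Monday, so the first Saturday is March 6 and the fourth is March 27.
1 October 2027 is a Friday, so Sundays fall on 3, 10, 17, 24, 31; the last is October 31.
At the standard offset (UTC+02:00), 16:00 UTC + 2h = 18:00 Tarund standard time.
Daylight saving runs 27 March – 31 October; the standard-time date in Tarund, November 25, 2027, is outside that window, so Tarund is on standard time at UTC+02:00.
16:00 UTC + 2h = 18:00 Tarund.

18:00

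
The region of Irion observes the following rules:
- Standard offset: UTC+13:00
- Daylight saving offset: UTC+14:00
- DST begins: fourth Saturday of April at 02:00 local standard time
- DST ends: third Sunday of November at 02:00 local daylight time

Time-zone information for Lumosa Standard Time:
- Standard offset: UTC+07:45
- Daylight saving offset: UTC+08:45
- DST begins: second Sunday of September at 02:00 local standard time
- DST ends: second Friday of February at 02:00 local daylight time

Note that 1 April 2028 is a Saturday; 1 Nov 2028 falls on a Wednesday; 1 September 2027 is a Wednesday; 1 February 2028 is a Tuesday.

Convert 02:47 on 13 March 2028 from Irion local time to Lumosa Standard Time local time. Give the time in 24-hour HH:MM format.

21:32

1 April 2028 is a Saturday, so the first Saturday is April 1 and the fourth is April 22.
1 November 2028 is a Wednesday, so the first Sunday is November 5 and the third is November 19.
13 March 2028 does not fall between 22 April and 19 November, so daylight saving is not in effect and Irion is at UTC+13:00.
02:47 Irion − 13h = 13:47 UTC (rolling into the previous day, 12 March 2028).
1 September 2027 is a Wednesday, so the first Sunday is September 5 and the second is September 12.
1 February 2028 is a Tuesday, so the first Friday is February 4 and the second is February 11.
At the standard offset (UTC+07:45), 13:47 UTC + 7h45m = 21:32 Lumosa Standard Time standard time.
The standard-time date in Lumosa Standard Time, 12 March 2028, is outside the daylight-saving period (12 September 2027 – 11 February 2028), so Lumosa Standard Time is on standard time, UTC+07:45.
13:47 UTC + 7h45m = 21:32 Lumosa Standard Time.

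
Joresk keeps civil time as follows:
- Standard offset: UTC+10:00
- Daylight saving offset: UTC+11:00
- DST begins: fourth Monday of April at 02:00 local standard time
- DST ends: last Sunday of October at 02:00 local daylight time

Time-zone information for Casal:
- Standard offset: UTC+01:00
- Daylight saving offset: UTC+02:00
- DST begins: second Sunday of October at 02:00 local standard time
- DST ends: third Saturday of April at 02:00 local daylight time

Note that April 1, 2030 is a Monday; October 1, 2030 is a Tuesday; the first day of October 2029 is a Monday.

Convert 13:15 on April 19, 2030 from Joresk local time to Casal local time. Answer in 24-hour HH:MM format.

1 April 2030 is a Monday, so the first Monday is April 1 and the fourth is April 22.
1 October 2030 is a Tuesday, so Sundays fall on 6, 13, 20, 27; the last is October 27.
Daylight saving runs 22 April – 27 October; April 19, 2030 is outside that window, so Joresk is on standard time at UTC+10:00.
13:15 Joresk − 10h = 03:15 UTC.
1 October 2029 is a Monday, so the first Sunday is October 7 and the second is October 14.
1 April 2030 is a Monday, so the first Saturday is April 6 and the third is April 20.
At the standard offset (UTC+01:00), 03:15 UTC + 1h = 04:15 Casal standard time.
Daylight saving runs 14 October 2029 – 20 April 2030; the standard-time date in Casal, April 19, 2030, is inside that window, so Casal is at UTC+02:00.
03:15 UTC + 2h = 05:15 Casal.

05:15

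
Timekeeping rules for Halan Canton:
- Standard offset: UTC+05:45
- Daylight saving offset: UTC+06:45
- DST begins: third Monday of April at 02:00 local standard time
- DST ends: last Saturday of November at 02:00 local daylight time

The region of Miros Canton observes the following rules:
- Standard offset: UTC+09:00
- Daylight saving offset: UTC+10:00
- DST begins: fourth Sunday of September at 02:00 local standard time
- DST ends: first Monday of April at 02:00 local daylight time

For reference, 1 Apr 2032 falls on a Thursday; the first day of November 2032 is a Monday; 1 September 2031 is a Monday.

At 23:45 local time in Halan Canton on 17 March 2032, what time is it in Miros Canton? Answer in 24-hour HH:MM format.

04:00

1 April 2032 is a Thursday, so the first Monday is April 5 and the third is April 19.
1 November 2032 is a Monday, so Saturdays fall on 6, 13, 20, 27; the last is November 27.
17 March 2032 does not fall between 19 April and 27 November, so daylight saving is not in effect and Halan Canton is at UTC+05:45.
23:45 Halan Canton − 5h45m = 18:00 UTC.
1 September 2031 is a Monday, so the first Sunday is September 7 and the fourth is September 28.
1 April 2032 is a Thursday, so the first Monday is April 5.
At the standard offset (UTC+09:00), 18:00 UTC + 9h = 03:00 Miros Canton standard time (rolling into the next day, 18 March 2032).
Daylight saving runs 28 September 2031 – 5 April 2032; the standard-time date in Miros Canton, 18 March 2032, is inside that window, so Miros Canton is at UTC+10:00.
18:00 UTC + 10h = 04:00 Miros Canton (rolling into the next day, 18 March 2032).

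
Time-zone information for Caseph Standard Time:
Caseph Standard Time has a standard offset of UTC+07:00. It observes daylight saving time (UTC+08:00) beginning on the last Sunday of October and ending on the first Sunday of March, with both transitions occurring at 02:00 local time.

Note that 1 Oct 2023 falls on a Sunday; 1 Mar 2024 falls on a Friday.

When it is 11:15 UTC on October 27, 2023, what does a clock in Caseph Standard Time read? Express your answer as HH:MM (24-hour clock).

1 October 2023 is a Sunday, so Sundays fall on 1, 8, 15, 22, 29; the last is October 29.
1 March 2024 is a Friday, so the first Sunday is March 3.
At the standard offset (UTC+07:00), 11:15 UTC + 7h = 18:15 Caseph Standard Time standard time.
The standard-time date in Caseph Standard Time, October 27, 2023, does not fall between 29 October 2023 and 3 March 2024, so daylight saving is not in effect and Caseph Standard Time is at UTC+07:00.
11:15 UTC + 7h = 18:15 local.

18:15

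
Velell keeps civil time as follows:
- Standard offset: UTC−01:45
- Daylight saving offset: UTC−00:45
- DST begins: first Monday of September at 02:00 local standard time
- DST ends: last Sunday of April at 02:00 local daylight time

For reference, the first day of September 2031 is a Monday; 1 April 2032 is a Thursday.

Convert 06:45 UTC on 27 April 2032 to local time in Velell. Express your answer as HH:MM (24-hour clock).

1 September 2031 is a Monday, so the first Monday is September 1.
1 April 2032 is a Thursday, so Sundays fall on 4, 11, 18, 25; the last is April 25.
At the standard offset (UTC−01:45), 06:45 UTC − 1h45m = 05:00 Velell standard time.
The standard-time date in Velell, 27 April 2032, does not fall between 1 September 2031 and 25 April 2032, so daylight saving is not in effect and Velell is at UTC−01:45.
06:45 UTC − 1h45m = 05:00 local.

05:00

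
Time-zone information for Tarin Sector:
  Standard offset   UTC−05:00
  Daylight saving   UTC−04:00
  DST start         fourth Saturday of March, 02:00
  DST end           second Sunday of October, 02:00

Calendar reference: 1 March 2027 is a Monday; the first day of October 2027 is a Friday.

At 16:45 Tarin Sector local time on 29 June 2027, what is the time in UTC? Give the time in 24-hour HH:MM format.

20:45

1 March 2027 is a Monday, so the first Saturday is March 6 and the fourth is March 27.
1 October 2027 is a Friday, so the first Sunday is October 3 and the second is October 10.
29 June 2027 lies within the daylight-saving period (27 March – 10 October), so Tarin Sector is on daylight time, UTC−04:00.
16:45 local + 4h = 20:45 UTC.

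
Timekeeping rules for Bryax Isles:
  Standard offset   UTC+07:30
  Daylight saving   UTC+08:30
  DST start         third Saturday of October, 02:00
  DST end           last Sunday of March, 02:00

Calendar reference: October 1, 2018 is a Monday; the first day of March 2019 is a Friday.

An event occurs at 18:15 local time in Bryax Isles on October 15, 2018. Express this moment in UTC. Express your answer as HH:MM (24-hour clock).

10:45

1 October 2018 is a Monday, so the first Saturday is October 6 and the third is October 20.
1 March 2019 is a Friday, so Sundays fall on 3, 10, 17, 24, 31; the last is March 31.
Daylight saving runs 20 October 2018 – 31 March 2019; October 15, 2018 is outside that window, so Bryax Isles is on standard time at UTC+07:30.
18:15 local − 7h30m = 10:45 UTC.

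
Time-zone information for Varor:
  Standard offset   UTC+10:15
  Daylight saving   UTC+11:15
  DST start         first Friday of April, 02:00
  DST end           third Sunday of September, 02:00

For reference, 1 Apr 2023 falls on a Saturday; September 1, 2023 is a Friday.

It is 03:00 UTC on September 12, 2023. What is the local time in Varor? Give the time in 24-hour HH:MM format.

14:15

1 April 2023 is a Saturday, so the first Friday is April 7.
1 September 2023 is a Friday, so the first Sunday is September 3 and the third is September 17.
At the standard offset (UTC+10:15), 03:00 UTC + 10h15m = 13:15 Varor standard time.
The standard-time date in Varor, September 12, 2023, lies within the daylight-saving period (7 April – 17 September), so Varor is on daylight time, UTC+11:15.
03:00 UTC + 11h15m = 14:15 local.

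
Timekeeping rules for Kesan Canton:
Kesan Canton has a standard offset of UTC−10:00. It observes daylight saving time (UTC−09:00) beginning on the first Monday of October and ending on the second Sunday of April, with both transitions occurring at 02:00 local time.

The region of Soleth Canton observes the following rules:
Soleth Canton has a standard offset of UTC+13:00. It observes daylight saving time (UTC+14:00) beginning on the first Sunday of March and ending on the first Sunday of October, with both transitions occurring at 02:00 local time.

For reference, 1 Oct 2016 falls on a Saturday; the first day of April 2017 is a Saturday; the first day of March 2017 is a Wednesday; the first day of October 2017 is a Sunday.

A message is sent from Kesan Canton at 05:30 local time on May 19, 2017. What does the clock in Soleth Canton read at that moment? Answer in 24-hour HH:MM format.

1 October 2016 is a Saturday, so the first Monday is October 3.
1 April 2017 is a Saturday, so the first Sunday is April 2 and the second is April 9.
May 19, 2017 is outside the daylight-saving period (3 October 2016 – 9 April 2017), so Kesan Canton is on standard time, UTC−10:00.
05:30 Kesan Canton + 10h = 15:30 UTC.
1 March 2017 is a Wednesday, so the first Sunday is March 5.
1 October 2017 is a Sunday, so the first Sunday is October 1.
At the standard offset (UTC+13:00), 15:30 UTC + 13h = 04:30 Soleth Canton standard time (rolling into the next day, 20 May 2017).
The standard-time date in Soleth Canton, May 20, 2017, lies within the daylight-saving period (5 March – 1 October), so Soleth Canton is on daylight time, UTC+14:00.
15:30 UTC + 14h = 05:30 Soleth Canton (rolling into the next day, 20 May 2017).

05:30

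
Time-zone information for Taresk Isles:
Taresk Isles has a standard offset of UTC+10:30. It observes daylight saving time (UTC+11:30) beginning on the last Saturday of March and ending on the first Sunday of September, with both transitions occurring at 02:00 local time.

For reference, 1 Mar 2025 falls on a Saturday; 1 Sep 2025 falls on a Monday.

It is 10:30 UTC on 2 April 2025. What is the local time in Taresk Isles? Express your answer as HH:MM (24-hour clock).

22:00

1 March 2025 is a Saturday, so Saturdays fall on 1, 8, 15, 22, 29; the last is March 29.
1 September 2025 is a Monday, so the first Sunday is September 7.
At the standard offset (UTC+10:30), 10:30 UTC + 10h30m = 21:00 Taresk Isles standard time.
The standard-time date in Taresk Isles, 2 April 2025, lies within the daylight-saving period (29 March – 7 September), so Taresk Isles is on daylight time, UTC+11:30.
10:30 UTC + 11h30m = 22:00 local.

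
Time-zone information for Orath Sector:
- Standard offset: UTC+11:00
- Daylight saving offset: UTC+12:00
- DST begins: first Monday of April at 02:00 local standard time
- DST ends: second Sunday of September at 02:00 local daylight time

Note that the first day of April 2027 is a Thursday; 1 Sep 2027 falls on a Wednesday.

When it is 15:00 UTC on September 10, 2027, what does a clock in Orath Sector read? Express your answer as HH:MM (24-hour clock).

03:00

1 April 2027 is a Thursday, so the first Monday is April 5.
1 September 2027 is a Wednesday, so the first Sunday is September 5 and the second is September 12.
At the standard offset (UTC+11:00), 15:00 UTC + 11h = 02:00 Orath Sector standard time (rolling into the next day, 11 September 2027).
The standard-time date in Orath Sector, September 11, 2027, falls between 5 April and 12 September, so daylight saving is in effect and Orath Sector is at UTC+12:00.
15:00 UTC + 12h = 03:00 local (rolling into the next day, 11 September 2027).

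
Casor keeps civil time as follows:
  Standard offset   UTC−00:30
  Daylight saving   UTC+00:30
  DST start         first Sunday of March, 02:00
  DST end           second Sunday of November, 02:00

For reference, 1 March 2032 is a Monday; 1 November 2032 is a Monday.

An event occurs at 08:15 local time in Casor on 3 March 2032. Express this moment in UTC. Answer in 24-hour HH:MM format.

1 March 2032 is a Monday, so the first Sunday is March 7.
1 November 2032 is a Monday, so the first Sunday is November 7 and the second is November 14.
3 March 2032 is outside the daylight-saving period (7 March – 14 November), so Casor is on standard time, UTC−00:30.
08:15 local + 0h30m = 08:45 UTC.

08:45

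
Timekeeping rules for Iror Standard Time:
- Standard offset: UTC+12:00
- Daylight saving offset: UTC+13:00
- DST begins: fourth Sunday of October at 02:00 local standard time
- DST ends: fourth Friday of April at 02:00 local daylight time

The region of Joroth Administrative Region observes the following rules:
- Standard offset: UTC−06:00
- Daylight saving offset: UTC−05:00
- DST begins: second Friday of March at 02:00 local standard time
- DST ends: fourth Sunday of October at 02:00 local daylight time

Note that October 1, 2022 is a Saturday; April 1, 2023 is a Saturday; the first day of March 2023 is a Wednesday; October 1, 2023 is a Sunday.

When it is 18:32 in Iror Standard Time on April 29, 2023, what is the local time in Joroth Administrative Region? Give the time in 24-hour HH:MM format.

1 October 2022 is a Saturday, so the first Sunday is October 2 and the fourth is October 23.
1 April 2023 is a Saturday, so the first Friday is April 7 and the fourth is April 28.
Daylight saving runs 23 October 2022 – 28 April 2023; April 29, 2023 is outside that window, so Iror Standard Time is on standard time at UTC+12:00.
18:32 Iror Standard Time − 12h = 06:32 UTC.
1 March 2023 is a Wednesday, so the first Friday is March 3 and the second is March 10.
1 October 2023 is a Sunday, so the first Sunday is October 1 and the fourth is October 22.
At the standard offset (UTC−06:00), 06:32 UTC − 6h = 00:32 Joroth Administrative Region standard time.
The standard-time date in Joroth Administrative Region, April 29, 2023, falls between 10 March and 22 October, so daylight saving is in effect and Joroth Administrative Region is at UTC−05:00.
06:32 UTC − 5h = 01:32 Joroth Administrative Region.

01:32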